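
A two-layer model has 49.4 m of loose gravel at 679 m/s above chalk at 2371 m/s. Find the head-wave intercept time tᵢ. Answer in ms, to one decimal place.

tᵢ = 2h·√(V₂²−V₁²)/(V₁V₂).
√(V₂²−V₁²) = √(2371²−679²) = 2271.7 m/s.
tᵢ = 2·49.4·2271.7/(679·2371) = 0.13941 s.

139.4 ms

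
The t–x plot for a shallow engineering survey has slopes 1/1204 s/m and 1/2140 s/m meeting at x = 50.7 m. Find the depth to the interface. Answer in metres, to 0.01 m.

x_cross = 2h·√((V₂+V₁)/(V₂−V₁)) → h = x_cross / (2·√((V₂+V₁)/(V₂−V₁))).
√((V₂+V₁)/(V₂−V₁)) = √((2140+1204)/(2140−1204)) = 1.8901.
h = 50.7 / (2·1.8901) = 13.41 m.

13.41 m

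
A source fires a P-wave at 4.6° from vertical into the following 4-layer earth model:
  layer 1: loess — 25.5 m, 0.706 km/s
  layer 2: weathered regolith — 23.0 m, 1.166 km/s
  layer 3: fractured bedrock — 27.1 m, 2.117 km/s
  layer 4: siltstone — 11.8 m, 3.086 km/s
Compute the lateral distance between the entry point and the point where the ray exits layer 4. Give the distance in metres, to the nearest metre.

p = sin θ₁/V₁ = sin 4.6°/0.706 = 1.1360e-01 s/km is conserved through the stack.
Layer 1: θ = 4.60°; offset = 25.5·tan 4.60° = 2.052 m.
Layer 2: sin θ = p·1.166 = 0.1325 → θ = 7.61°; offset = 23.0·tan 7.61° = 3.074 m.
Layer 3: sin θ = p·2.117 = 0.2405 → θ = 13.92°; offset = 27.1·tan 13.92° = 6.714 m.
Layer 4: sin θ = p·3.086 = 0.3506 → θ = 20.52°; offset = 11.8·tan 20.52° = 4.417 m.
Σ offsets = 16.256 m.

16 m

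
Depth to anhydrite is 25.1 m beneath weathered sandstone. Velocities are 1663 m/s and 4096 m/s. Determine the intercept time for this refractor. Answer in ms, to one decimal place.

tᵢ = 2h·√(V₂²−V₁²)/(V₁V₂).
√(V₂²−V₁²) = √(4096²−1663²) = 3743.2 m/s.
tᵢ = 2·25.1·3743.2/(1663·4096) = 0.02759 s.

27.6 ms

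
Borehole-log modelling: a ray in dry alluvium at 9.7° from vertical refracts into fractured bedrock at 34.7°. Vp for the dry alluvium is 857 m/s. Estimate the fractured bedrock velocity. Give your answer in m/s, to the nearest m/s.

2896 m/s

Snell's law: sin 9.7°/V₁ = sin 34.7°/V₂.
V₂ = V₁·sin 34.7°/sin 9.7° = 857 × 3.3787 = 2895.57 m/s.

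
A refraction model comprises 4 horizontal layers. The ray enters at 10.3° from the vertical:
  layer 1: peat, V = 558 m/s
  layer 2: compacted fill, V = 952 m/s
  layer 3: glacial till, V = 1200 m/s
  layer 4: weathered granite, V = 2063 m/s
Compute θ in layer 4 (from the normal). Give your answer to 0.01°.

41.38°

Snell's law across each interface conserves sin θ / V, so sin θ_4 = V_4·sin θ₁/V₁.
sin θ_4 = 2063 × sin 10.3° / 558 = 0.6611.
θ_4 = 41.38° from the vertical.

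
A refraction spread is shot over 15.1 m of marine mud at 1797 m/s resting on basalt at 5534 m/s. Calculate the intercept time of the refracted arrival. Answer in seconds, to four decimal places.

θ_c = arcsin(V₁/V₂) = arcsin(1797/5534) = 18.95°; cos θ_c = 0.9458.
tᵢ = 2h·cos θ_c / V₁ = 2·15.1·0.9458 / 1797 = 0.01590 s.

0.0159 s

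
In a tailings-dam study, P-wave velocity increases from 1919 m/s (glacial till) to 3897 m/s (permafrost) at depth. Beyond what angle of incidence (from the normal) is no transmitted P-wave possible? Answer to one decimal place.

Critical incidence: sin θ_c = V₁/V₂ = 1919/3897 = 0.4924.
θ_c = arcsin 0.4924 = 29.50°.

29.5°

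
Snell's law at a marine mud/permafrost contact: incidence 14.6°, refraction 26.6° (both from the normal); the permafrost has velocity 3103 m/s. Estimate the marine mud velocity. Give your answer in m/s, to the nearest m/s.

1747 m/s

sin 14.6° = 0.2521; sin 26.6° = 0.4478.
V₁ = V₂·(sin θ₁/sin θ₂) = 3103·(0.2521/0.4478) = 1746.86 m/s.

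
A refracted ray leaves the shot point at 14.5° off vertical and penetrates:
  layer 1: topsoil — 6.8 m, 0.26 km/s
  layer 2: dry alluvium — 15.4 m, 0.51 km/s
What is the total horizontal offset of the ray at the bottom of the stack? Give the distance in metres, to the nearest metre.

Apply Snell's law at each interface; in layer i the horizontal offset is hᵢ·tan θᵢ.
Layer 1: θ = 14.50°; offset = 6.8·tan 14.50° = 1.759 m.
Layer 2: sin θ = 0.51·sin 14.5°/0.26 = 0.4911, θ = 29.41°; offset = 15.4·tan 29.41° = 8.683 m.
Summing the layer offsets gives 10.441 m.

10 m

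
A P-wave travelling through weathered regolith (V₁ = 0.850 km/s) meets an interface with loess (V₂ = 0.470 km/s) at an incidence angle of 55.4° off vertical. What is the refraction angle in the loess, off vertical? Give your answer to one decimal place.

27.1°

sin θ₁/V₁ = sin θ₂/V₂ ⇒ sin θ₂ = 0.470·sin 55.4°/0.850 = 0.470·0.8231/0.850 = 0.4551.
θ₂ = sin⁻¹(0.4551) = 27.07° (from vertical).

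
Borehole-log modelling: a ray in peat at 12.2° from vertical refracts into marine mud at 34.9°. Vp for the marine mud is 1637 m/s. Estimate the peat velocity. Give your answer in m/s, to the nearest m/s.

605 m/s

Snell's law: sin 12.2°/V₁ = sin 34.9°/V₂.
V₁ = V₂·sin 12.2°/sin 34.9° = 1637 × 0.3694 = 604.63 m/s.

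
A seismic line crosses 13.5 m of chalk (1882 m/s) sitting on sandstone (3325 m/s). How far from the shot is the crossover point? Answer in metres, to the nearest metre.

51 m

x_cross = 2h·√((V₂+V₁)/(V₂−V₁)).
(V₂+V₁)/(V₂−V₁) = (3325+1882)/(3325−1882) = 3.6085; √ = 1.8996.
x_cross = 2·13.5·1.8996 = 51.29 m.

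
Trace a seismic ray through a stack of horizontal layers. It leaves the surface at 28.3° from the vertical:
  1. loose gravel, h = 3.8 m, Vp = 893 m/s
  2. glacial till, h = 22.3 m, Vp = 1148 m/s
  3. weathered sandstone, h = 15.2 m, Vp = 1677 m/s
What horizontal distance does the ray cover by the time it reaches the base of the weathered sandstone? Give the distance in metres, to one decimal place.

48.9 m

Ray parameter p = sin 28.3° / 893 m/s = 5.3089e-04 s/m.
Layer 1: θ = 28.30°; offset = 3.8·tan 28.30° = 2.046 m.
Layer 2: sin θ = p·1148 = 0.6095 → θ = 37.55°; offset = 22.3·tan 37.55° = 17.143 m.
Layer 3: sin θ = p·1677 = 0.8903 → θ = 62.91°; offset = 15.2·tan 62.91° = 29.719 m.
Σ offsets = 48.908 m.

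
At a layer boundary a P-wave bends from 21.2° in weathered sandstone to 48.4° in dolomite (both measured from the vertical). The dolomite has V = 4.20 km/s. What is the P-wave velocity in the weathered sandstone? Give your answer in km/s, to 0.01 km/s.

2.03 km/s

sin 21.2° = 0.3616; sin 48.4° = 0.7478.
V₁ = V₂·(sin θ₁/sin θ₂) = 4.20·(0.3616/0.7478) = 2.03 km/s.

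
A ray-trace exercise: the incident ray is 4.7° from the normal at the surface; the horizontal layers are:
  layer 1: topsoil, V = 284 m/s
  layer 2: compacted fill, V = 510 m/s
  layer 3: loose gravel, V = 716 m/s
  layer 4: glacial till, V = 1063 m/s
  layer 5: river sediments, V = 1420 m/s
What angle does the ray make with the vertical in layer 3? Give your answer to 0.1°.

Snell's law across each interface conserves sin θ / V, so sin θ_3 = V_3·sin θ₁/V₁.
sin θ_3 = 716 × sin 4.7° / 284 = 0.2066.
θ_3 = arcsin 0.2066 = 11.92°.

11.9°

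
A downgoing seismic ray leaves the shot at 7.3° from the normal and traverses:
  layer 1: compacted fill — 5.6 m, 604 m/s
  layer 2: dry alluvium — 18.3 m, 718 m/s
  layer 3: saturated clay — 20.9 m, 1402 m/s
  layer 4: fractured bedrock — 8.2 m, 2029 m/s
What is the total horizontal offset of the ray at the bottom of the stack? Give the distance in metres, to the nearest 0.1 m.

Ray parameter p = sin 7.3° / 604 m/s = 2.1037e-04 s/m.
Layer 1: θ = 7.30°; offset = 5.6·tan 7.30° = 0.717 m.
Layer 2: sin θ = p·718 = 0.1510 → θ = 8.69°; offset = 18.3·tan 8.69° = 2.796 m.
Layer 3: sin θ = p·1402 = 0.2949 → θ = 17.15°; offset = 20.9·tan 17.15° = 6.451 m.
Layer 4: sin θ = p·2029 = 0.4268 → θ = 25.27°; offset = 8.2·tan 25.27° = 3.870 m.
Summing the layer offsets gives 13.835 m.

13.8 m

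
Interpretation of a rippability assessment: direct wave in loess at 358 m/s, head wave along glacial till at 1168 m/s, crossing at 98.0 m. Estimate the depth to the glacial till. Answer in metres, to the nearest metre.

x_cross = 2h·√((V₂+V₁)/(V₂−V₁)) → h = x_cross / (2·√((V₂+V₁)/(V₂−V₁))).
√((V₂+V₁)/(V₂−V₁)) = √((1168+358)/(1168−358)) = 1.3726.
h = 98.0 / (2·1.3726) = 35.70 m.

36 m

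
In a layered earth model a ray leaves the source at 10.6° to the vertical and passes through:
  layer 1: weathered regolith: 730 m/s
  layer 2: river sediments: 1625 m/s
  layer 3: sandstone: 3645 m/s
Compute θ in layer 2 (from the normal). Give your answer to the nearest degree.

24°

Snell's law across each interface conserves sin θ / V, so sin θ_2 = V_2·sin θ₁/V₁.
sin θ_2 = 1625 × sin 10.6° / 730 = 0.4095.
θ_2 = 24.17° from the vertical.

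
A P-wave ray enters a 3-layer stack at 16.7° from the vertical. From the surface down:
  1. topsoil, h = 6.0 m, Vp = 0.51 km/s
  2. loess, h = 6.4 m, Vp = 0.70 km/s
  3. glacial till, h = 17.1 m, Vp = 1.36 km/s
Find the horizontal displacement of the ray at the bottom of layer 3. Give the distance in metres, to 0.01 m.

p = sin θ₁/V₁ = sin 16.7°/0.51 = 5.6345e-01 s/km is conserved through the stack.
Layer 1: θ = 16.70°; offset = 6.0·tan 16.70° = 1.8001 m.
Layer 2: sin θ = p·0.70 = 0.3944 → θ = 23.23°; offset = 6.4·tan 23.23° = 2.7470 m.
Layer 3: sin θ = p·1.36 = 0.7663 → θ = 50.02°; offset = 17.1·tan 50.02° = 20.3951 m.
Total horizontal offset = 24.9422 m.

24.94 m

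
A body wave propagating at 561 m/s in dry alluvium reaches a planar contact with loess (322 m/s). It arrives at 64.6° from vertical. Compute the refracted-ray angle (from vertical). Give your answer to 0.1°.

sin θ₁/V₁ = sin θ₂/V₂ ⇒ sin θ₂ = 322·sin 64.6°/561 = 322·0.9033/561 = 0.5185.
θ₂ = sin⁻¹(0.5185) = 31.23° (from vertical).

31.2°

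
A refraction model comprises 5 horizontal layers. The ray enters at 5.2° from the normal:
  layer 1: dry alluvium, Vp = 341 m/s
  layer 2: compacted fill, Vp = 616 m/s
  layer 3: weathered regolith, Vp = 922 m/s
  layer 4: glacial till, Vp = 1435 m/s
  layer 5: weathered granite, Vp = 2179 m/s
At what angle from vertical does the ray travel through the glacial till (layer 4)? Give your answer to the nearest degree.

22°

Ray parameter p = sin 5.2° / 341 = 2.6578e-04 s/m.
sin θ_4 = p·V_4 = 2.6578e-04 × 1435 = 0.3814.
θ_4 = arcsin 0.3814 = 22.42°.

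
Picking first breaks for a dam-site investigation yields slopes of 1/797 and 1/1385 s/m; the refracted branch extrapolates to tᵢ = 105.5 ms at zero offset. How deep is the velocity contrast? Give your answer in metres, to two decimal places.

h = tᵢ·V₁·V₂ / (2·√(V₂²−V₁²)).
√(V₂²−V₁²) = √(1385² − 797²) = 1132.7 m/s.
h = 0.1055 s × 797 × 1385 / (2 × 1132.7) = 51.41 m.

51.41 m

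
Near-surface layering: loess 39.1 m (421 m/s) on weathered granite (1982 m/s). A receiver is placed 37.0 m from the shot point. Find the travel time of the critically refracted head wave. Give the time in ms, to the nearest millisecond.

200 ms

θ_c = arcsin(V₁/V₂) = arcsin(421/1982) = 12.26°, cos θ_c = 0.9772.
Intercept time tᵢ = 2h cos θ_c / V₁ = 2·39.1·0.9772/421 = 0.18151 s.
t = x/V₂ + tᵢ = 37.0/1982 + 0.18151 = 0.20018 s.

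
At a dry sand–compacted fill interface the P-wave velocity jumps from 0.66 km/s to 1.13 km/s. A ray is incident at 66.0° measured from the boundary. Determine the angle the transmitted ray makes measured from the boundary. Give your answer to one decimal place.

Convert to the normal: θ₁ = 90° − 66.0° = 24.0°.
Snell's law: sin θ₂ = (V₂/V₁)·sin θ₁ = (1.13/0.66)·sin 24.0° = 0.6964.
θ₂ = sin⁻¹(0.6964) = 44.14° (from vertical).
From the interface: 90° − 44.14° = 45.86°.

45.9°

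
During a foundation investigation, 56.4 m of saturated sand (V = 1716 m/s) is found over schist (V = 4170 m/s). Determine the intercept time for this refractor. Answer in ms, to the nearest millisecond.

tᵢ = 2h·√(V₂²−V₁²)/(V₁V₂).
√(V₂²−V₁²) = √(4170²−1716²) = 3800.6 m/s.
tᵢ = 2·56.4·3800.6/(1716·4170) = 0.05991 s.

60 ms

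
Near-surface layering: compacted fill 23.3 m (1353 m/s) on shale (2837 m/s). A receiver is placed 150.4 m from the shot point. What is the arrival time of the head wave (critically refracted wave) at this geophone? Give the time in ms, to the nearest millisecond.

t = x/V₂ + 2h·√(V₂²−V₁²)/(V₁V₂).
√(V₂²−V₁²) = √(2837²−1353²) = 2493.6 m/s; delay term = 2·23.3·2493.6/(1353·2837) = 0.03027 s.
t = 150.4/2837 + 0.03027 = 0.08329 s.

83 ms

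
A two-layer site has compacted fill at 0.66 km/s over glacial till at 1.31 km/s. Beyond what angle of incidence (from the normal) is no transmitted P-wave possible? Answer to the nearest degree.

Critical incidence: sin θ_c = V₁/V₂ = 0.66/1.31 = 0.5038.
θ_c = arcsin 0.5038 = 30.25°.

30°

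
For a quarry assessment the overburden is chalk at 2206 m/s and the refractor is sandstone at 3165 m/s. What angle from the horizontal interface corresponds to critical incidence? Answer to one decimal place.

At critical incidence the refracted ray runs along the interface (θ₂ = 90°), so sin θ_c = V₁/V₂.
θ_c = arcsin(2206/3165) = arcsin 0.6970 = 44.19°.
Measured from the interface: 90° − 44.19° = 45.81°.

45.8°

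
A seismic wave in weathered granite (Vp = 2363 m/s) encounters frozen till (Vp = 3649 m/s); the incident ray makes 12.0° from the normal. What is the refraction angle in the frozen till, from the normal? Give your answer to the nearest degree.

19°

Snell's law: sin θ₂ = (V₂/V₁)·sin θ₁ = (3649/2363)·sin 12.0° = 0.3211.
θ₂ = sin⁻¹(0.3211) = 18.73° (from vertical).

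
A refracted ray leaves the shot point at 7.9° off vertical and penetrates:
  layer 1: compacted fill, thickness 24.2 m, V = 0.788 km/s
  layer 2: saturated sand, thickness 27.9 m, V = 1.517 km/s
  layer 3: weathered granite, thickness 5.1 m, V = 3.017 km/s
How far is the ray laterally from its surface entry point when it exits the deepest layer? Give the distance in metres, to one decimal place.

p = sin θ₁/V₁ = sin 7.9°/0.788 = 1.7442e-01 s/km is conserved through the stack.
Layer 1: θ = 7.90°; offset = 24.2·tan 7.90° = 3.358 m.
Layer 2: sin θ = p·1.517 = 0.2646 → θ = 15.34°; offset = 27.9·tan 15.34° = 7.655 m.
Layer 3: sin θ = p·3.017 = 0.5262 → θ = 31.75°; offset = 5.1·tan 31.75° = 3.156 m.
Summing the layer offsets gives 14.169 m.

14.2 m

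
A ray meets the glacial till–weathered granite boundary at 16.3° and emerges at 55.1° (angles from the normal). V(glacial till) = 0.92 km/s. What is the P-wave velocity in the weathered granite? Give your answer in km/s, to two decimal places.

Snell's law: sin 16.3°/V₁ = sin 55.1°/V₂.
V₂ = V₁·sin 55.1°/sin 16.3° = 0.92 × 2.9222 = 2.69 km/s.

2.69 km/s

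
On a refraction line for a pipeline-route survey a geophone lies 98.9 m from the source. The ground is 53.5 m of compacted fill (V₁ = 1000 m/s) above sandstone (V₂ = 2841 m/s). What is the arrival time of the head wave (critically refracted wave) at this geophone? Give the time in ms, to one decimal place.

θ_c = arcsin(V₁/V₂) = arcsin(1000/2841) = 20.61°, cos θ_c = 0.9360.
Intercept time tᵢ = 2h cos θ_c / V₁ = 2·53.5·0.9360/1000 = 0.10015 s.
t = x/V₂ + tᵢ = 98.9/2841 + 0.10015 = 0.13496 s.

135.0 ms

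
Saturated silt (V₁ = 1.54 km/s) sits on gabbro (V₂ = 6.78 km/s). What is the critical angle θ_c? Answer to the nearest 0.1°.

At critical incidence the refracted ray runs along the interface (θ₂ = 90°), so sin θ_c = V₁/V₂.
θ_c = arcsin(1.54/6.78) = arcsin 0.2271 = 13.13°.

13.1°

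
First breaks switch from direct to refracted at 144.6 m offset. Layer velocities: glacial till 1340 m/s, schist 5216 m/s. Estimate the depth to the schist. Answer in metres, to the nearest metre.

56 m

h = (x_cross/2)·√((V₂−V₁)/(V₂+V₁)).
(V₂−V₁)/(V₂+V₁) = (5216−1340)/(5216+1340) = 0.5912; √ = 0.7689.
h = (144.6/2)·0.7689 = 55.59 m.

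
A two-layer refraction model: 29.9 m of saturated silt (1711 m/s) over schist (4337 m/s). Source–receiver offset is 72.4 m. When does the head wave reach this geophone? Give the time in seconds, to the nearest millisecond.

0.049 s

t = x/V₂ + 2h·√(V₂²−V₁²)/(V₁V₂).
√(V₂²−V₁²) = √(4337²−1711²) = 3985.2 m/s; delay term = 2·29.9·3985.2/(1711·4337) = 0.03212 s.
t = 72.4/4337 + 0.03212 = 0.04881 s.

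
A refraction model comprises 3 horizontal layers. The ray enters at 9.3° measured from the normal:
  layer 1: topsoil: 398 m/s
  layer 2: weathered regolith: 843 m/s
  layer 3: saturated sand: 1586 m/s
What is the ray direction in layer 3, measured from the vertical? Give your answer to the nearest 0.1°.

40.1°

Snell's law across each interface conserves sin θ / V, so sin θ_3 = V_3·sin θ₁/V₁.
sin θ_3 = 1586 × sin 9.3° / 398 = 0.6440.
θ_3 = 40.09° from the vertical.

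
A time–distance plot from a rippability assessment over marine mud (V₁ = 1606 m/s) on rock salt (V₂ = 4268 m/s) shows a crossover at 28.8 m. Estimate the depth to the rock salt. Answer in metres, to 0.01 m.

x_cross = 2h·√((V₂+V₁)/(V₂−V₁)) → h = x_cross / (2·√((V₂+V₁)/(V₂−V₁))).
√((V₂+V₁)/(V₂−V₁)) = √((4268+1606)/(4268−1606)) = 1.4855.
h = 28.8 / (2·1.4855) = 9.69 m.

9.69 m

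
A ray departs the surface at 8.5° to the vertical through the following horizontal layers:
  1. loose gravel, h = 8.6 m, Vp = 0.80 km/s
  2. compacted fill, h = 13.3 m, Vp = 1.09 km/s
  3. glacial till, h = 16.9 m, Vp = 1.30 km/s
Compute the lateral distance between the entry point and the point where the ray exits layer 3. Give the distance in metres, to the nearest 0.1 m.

Ray parameter p = sin 8.5° / 0.80 km/s = 1.8476e-01 s/km.
Layer 1: θ = 8.50°; offset = 8.6·tan 8.50° = 1.285 m.
Layer 2: sin θ = p·1.09 = 0.2014 → θ = 11.62°; offset = 13.3·tan 11.62° = 2.735 m.
Layer 3: sin θ = p·1.30 = 0.2402 → θ = 13.90°; offset = 16.9·tan 13.90° = 4.182 m.
Summing the layer offsets gives 8.201 m.

8.2 m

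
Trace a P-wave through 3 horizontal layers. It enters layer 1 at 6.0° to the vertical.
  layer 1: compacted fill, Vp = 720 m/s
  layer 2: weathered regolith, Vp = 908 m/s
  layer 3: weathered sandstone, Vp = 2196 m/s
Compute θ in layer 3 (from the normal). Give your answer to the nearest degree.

19°

Ray parameter p = sin 6.0° / 720 = 1.4518e-04 s/m.
sin θ_3 = p·V_3 = 1.4518e-04 × 2196 = 0.3188.
θ_3 = 18.59° from the vertical.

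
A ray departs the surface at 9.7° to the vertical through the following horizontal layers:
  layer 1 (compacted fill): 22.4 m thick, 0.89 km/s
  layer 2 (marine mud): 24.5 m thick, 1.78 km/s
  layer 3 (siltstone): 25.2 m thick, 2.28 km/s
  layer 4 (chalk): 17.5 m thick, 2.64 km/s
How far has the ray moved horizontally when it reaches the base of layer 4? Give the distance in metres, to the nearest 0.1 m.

Apply Snell's law at each interface; in layer i the horizontal offset is hᵢ·tan θᵢ.
Layer 1: θ = 9.70°; offset = 22.4·tan 9.70° = 3.829 m.
Layer 2: sin θ = 1.78·sin 9.7°/0.89 = 0.3370, θ = 19.69°; offset = 24.5·tan 19.69° = 8.769 m.
Layer 3: sin θ = 2.28·sin 9.7°/0.89 = 0.4316, θ = 25.57°; offset = 25.2·tan 25.57° = 12.058 m.
Layer 4: sin θ = 2.64·sin 9.7°/0.89 = 0.4998, θ = 29.99°; offset = 17.5·tan 29.99° = 10.098 m.
Σ offsets = 34.754 m.

34.8 m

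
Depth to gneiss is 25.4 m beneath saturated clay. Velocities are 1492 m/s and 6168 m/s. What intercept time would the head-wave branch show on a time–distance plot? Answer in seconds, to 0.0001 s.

0.0330 s

θ_c = arcsin(V₁/V₂) = arcsin(1492/6168) = 14.00°; cos θ_c = 0.9703.
tᵢ = 2h·cos θ_c / V₁ = 2·25.4·0.9703 / 1492 = 0.03304 s.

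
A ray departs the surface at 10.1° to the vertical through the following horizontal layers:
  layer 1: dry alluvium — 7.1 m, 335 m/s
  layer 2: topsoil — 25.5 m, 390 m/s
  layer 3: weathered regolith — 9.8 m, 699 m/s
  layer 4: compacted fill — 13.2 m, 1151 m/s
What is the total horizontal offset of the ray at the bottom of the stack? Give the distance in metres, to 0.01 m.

20.40 m

Ray parameter p = sin 10.1° / 335 m/s = 5.2348e-04 s/m.
Layer 1: θ = 10.10°; offset = 7.1·tan 10.10° = 1.2647 m.
Layer 2: sin θ = p·390 = 0.2042 → θ = 11.78°; offset = 25.5·tan 11.78° = 5.3180 m.
Layer 3: sin θ = p·699 = 0.3659 → θ = 21.46°; offset = 9.8·tan 21.46° = 3.8532 m.
Layer 4: sin θ = p·1151 = 0.6025 → θ = 37.05°; offset = 13.2·tan 37.05° = 9.9654 m.
Σ offsets = 20.4014 m.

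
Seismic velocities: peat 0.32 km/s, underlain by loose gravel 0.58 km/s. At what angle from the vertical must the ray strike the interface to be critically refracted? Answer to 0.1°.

Critical incidence: sin θ_c = V₁/V₂ = 0.32/0.58 = 0.5517.
θ_c = arcsin 0.5517 = 33.49°.

33.5°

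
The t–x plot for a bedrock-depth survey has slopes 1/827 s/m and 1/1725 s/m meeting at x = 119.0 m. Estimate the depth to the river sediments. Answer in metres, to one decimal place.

35.3 m

h = (x_cross/2)·√((V₂−V₁)/(V₂+V₁)).
(V₂−V₁)/(V₂+V₁) = (1725−827)/(1725+827) = 0.3519; √ = 0.5932.
h = (119.0/2)·0.5932 = 35.30 m.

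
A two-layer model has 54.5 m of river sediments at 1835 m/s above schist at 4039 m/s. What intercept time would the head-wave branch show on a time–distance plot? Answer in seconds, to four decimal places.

0.0529 s

tᵢ = 2h·√(V₂²−V₁²)/(V₁V₂).
√(V₂²−V₁²) = √(4039²−1835²) = 3598.1 m/s.
tᵢ = 2·54.5·3598.1/(1835·4039) = 0.05292 s.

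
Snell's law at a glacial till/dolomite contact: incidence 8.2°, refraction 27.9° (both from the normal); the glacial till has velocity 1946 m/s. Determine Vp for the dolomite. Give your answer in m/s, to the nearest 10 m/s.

Snell's law: sin 8.2°/V₁ = sin 27.9°/V₂.
V₂ = V₁·sin 27.9°/sin 8.2° = 1946 × 3.2807 = 6384.34 m/s.

6380 m/s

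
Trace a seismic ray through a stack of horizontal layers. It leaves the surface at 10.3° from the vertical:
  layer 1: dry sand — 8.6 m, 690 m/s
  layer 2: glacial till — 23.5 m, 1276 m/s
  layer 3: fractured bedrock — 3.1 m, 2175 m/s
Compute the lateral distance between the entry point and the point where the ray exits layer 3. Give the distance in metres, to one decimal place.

p = sin θ₁/V₁ = sin 10.3°/690 = 2.5913e-04 s/m is conserved through the stack.
Layer 1: θ = 10.30°; offset = 8.6·tan 10.30° = 1.563 m.
Layer 2: sin θ = p·1276 = 0.3307 → θ = 19.31°; offset = 23.5·tan 19.31° = 8.234 m.
Layer 3: sin θ = p·2175 = 0.5636 → θ = 34.31°; offset = 3.1·tan 34.31° = 2.115 m.
Total horizontal offset = 11.912 m.

11.9 m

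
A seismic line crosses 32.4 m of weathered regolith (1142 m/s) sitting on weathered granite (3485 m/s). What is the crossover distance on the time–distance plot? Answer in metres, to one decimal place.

91.1 m

θ_c = arcsin(1142/3485) = 19.13°, so cos θ_c = 0.9448 and tᵢ = 2h cos θ_c/V₁ = 0.0536 s.
At crossover x/V₁ = x/V₂ + tᵢ ⇒ x = tᵢ/(1/V₁ − 1/V₂) = 0.05361/(8.7566e-04 − 2.8694e-04) = 91.06 m.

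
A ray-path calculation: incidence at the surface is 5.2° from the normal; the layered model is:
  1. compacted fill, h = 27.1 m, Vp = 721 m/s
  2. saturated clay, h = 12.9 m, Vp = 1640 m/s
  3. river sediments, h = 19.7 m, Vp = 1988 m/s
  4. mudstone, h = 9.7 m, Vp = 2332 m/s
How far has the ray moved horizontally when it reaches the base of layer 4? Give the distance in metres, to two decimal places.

Apply Snell's law at each interface; in layer i the horizontal offset is hᵢ·tan θᵢ.
Layer 1: θ = 5.20°; offset = 27.1·tan 5.20° = 2.4663 m.
Layer 2: sin θ = 1640·sin 5.2°/721 = 0.2062, θ = 11.90°; offset = 12.9·tan 11.90° = 2.7178 m.
Layer 3: sin θ = 1988·sin 5.2°/721 = 0.2499, θ = 14.47°; offset = 19.7·tan 14.47° = 5.0843 m.
Layer 4: sin θ = 2332·sin 5.2°/721 = 0.2931, θ = 17.05°; offset = 9.7·tan 17.05° = 2.9741 m.
Summing the layer offsets gives 13.2425 m.

13.24 m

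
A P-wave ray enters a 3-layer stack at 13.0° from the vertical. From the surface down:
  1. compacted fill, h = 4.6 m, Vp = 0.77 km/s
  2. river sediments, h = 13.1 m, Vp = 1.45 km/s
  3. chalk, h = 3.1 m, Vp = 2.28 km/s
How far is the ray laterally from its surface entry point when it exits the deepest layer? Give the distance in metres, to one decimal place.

Ray parameter p = sin 13.0° / 0.77 km/s = 2.9214e-01 s/km.
Layer 1: θ = 13.00°; offset = 4.6·tan 13.00° = 1.062 m.
Layer 2: sin θ = p·1.45 = 0.4236 → θ = 25.06°; offset = 13.1·tan 25.06° = 6.126 m.
Layer 3: sin θ = p·2.28 = 0.6661 → θ = 41.77°; offset = 3.1·tan 41.77° = 2.768 m.
Σ offsets = 9.956 m.

10.0 m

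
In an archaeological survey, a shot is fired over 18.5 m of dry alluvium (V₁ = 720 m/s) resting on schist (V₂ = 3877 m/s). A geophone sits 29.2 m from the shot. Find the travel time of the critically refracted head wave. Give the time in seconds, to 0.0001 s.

0.0580 s

θ_c = arcsin(V₁/V₂) = arcsin(720/3877) = 10.70°, cos θ_c = 0.9826.
Intercept time tᵢ = 2h cos θ_c / V₁ = 2·18.5·0.9826/720 = 0.05049 s.
t = x/V₂ + tᵢ = 29.2/3877 + 0.05049 = 0.05803 s.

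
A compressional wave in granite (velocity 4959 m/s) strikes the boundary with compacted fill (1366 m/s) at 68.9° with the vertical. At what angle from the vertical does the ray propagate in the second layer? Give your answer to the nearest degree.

sin θ₁/V₁ = sin θ₂/V₂ ⇒ sin θ₂ = 1366·sin 68.9°/4959 = 1366·0.9330/4959 = 0.2570.
θ₂ = sin⁻¹(0.2570) = 14.89° (from vertical).

15°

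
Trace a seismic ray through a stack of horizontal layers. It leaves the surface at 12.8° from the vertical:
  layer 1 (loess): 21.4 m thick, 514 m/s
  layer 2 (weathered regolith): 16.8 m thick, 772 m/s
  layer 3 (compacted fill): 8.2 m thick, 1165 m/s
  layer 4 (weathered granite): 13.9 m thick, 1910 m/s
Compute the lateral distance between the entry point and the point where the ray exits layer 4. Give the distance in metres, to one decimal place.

Apply Snell's law at each interface; in layer i the horizontal offset is hᵢ·tan θᵢ.
Layer 1: θ = 12.80°; offset = 21.4·tan 12.80° = 4.862 m.
Layer 2: sin θ = 772·sin 12.8°/514 = 0.3328, θ = 19.44°; offset = 16.8·tan 19.44° = 5.928 m.
Layer 3: sin θ = 1165·sin 12.8°/514 = 0.5021, θ = 30.14°; offset = 8.2·tan 30.14° = 4.761 m.
Layer 4: sin θ = 1910·sin 12.8°/514 = 0.8233, θ = 55.41°; offset = 13.9·tan 55.41° = 20.159 m.
Σ offsets = 35.710 m.

35.7 m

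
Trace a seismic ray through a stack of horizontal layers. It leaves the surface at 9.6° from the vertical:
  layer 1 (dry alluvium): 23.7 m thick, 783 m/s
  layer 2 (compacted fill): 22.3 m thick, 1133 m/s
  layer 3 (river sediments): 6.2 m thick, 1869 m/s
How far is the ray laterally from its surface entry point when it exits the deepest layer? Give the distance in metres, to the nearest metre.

12 m

Apply Snell's law at each interface; in layer i the horizontal offset is hᵢ·tan θᵢ.
Layer 1: θ = 9.60°; offset = 23.7·tan 9.60° = 4.009 m.
Layer 2: sin θ = 1133·sin 9.6°/783 = 0.2413, θ = 13.96°; offset = 22.3·tan 13.96° = 5.545 m.
Layer 3: sin θ = 1869·sin 9.6°/783 = 0.3981, θ = 23.46°; offset = 6.2·tan 23.46° = 2.690 m.
Σ offsets = 12.244 m.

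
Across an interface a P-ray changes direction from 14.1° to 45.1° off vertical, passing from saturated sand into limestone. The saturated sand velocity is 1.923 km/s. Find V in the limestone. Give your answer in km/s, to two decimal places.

5.59 km/s

sin 14.1° = 0.2436; sin 45.1° = 0.7083.
V₂ = V₁·(sin θ₂/sin θ₁) = 1.923·(0.7083/0.2436) = 5.59 km/s.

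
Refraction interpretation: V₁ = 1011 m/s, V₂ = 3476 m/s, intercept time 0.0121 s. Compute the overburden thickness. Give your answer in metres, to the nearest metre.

6 m

θ_c = arcsin(1011/3476) = 16.91°; cos θ_c = 0.9568.
tᵢ = 2h cos θ_c/V₁ ⇒ h = tᵢ·V₁/(2 cos θ_c) = 0.0121·1011/(2·0.9568) = 6.39 m.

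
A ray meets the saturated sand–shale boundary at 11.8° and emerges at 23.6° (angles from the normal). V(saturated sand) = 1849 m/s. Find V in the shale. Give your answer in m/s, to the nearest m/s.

sin 11.8° = 0.2045; sin 23.6° = 0.4003.
V₂ = V₁·(sin θ₂/sin θ₁) = 1849·(0.4003/0.2045) = 3619.85 m/s.

3620 m/s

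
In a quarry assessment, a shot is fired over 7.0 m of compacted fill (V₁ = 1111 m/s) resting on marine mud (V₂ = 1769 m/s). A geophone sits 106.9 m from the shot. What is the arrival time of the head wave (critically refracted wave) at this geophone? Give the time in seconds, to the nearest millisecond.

θ_c = arcsin(V₁/V₂) = arcsin(1111/1769) = 38.91°, cos θ_c = 0.7782.
Intercept time tᵢ = 2h cos θ_c / V₁ = 2·7.0·0.7782/1111 = 0.00981 s.
t = x/V₂ + tᵢ = 106.9/1769 + 0.00981 = 0.07024 s.

0.070 s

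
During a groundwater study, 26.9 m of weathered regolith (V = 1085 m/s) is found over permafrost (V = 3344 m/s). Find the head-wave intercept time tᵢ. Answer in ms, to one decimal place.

46.9 ms

tᵢ = 2h·√(V₂²−V₁²)/(V₁V₂).
√(V₂²−V₁²) = √(3344²−1085²) = 3163.1 m/s.
tᵢ = 2·26.9·3163.1/(1085·3344) = 0.04690 s.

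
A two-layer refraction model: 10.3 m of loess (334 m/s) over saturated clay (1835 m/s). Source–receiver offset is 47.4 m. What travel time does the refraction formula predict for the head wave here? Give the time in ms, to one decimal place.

86.5 ms

t = x/V₂ + 2h·√(V₂²−V₁²)/(V₁V₂).
√(V₂²−V₁²) = √(1835²−334²) = 1804.3 m/s; delay term = 2·10.3·1804.3/(334·1835) = 0.06065 s.
t = 47.4/1835 + 0.06065 = 0.08648 s.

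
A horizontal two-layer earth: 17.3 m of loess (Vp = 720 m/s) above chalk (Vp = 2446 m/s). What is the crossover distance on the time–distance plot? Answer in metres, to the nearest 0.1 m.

θ_c = arcsin(720/2446) = 17.12°, so cos θ_c = 0.9557 and tᵢ = 2h cos θ_c/V₁ = 0.0459 s.
At crossover x/V₁ = x/V₂ + tᵢ ⇒ x = tᵢ/(1/V₁ − 1/V₂) = 0.04593/(1.3889e-03 − 4.0883e-04) = 46.86 m.

46.9 m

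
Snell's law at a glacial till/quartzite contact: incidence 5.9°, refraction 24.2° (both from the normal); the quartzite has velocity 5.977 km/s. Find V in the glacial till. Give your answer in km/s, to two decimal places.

1.50 km/s

Snell's law: sin 5.9°/V₁ = sin 24.2°/V₂.
V₁ = V₂·sin 5.9°/sin 24.2° = 5.977 × 0.2508 = 1.50 km/s.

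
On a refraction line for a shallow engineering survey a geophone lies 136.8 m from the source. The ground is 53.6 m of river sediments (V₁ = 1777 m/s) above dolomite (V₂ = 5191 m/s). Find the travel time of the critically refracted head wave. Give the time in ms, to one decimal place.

θ_c = arcsin(V₁/V₂) = arcsin(1777/5191) = 20.02°, cos θ_c = 0.9396.
Intercept time tᵢ = 2h cos θ_c / V₁ = 2·53.6·0.9396/1777 = 0.05668 s.
t = x/V₂ + tᵢ = 136.8/5191 + 0.05668 = 0.08303 s.

83.0 ms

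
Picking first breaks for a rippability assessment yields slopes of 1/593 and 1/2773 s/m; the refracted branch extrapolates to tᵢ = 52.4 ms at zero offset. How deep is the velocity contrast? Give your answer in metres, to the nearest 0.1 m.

h = tᵢ·V₁·V₂ / (2·√(V₂²−V₁²)).
√(V₂²−V₁²) = √(2773² − 593²) = 2708.9 m/s.
h = 0.0524 s × 593 × 2773 / (2 × 2708.9) = 15.90 m.

15.9 m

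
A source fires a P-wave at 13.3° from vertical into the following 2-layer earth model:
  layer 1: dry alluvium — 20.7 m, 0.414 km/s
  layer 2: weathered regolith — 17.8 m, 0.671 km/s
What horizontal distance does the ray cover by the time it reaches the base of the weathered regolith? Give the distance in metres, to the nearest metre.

p = sin θ₁/V₁ = sin 13.3°/0.414 = 5.5568e-01 s/km is conserved through the stack.
Layer 1: θ = 13.30°; offset = 20.7·tan 13.30° = 4.893 m.
Layer 2: sin θ = p·0.671 = 0.3729 → θ = 21.89°; offset = 17.8·tan 21.89° = 7.153 m.
Total horizontal offset = 12.046 m.

12 m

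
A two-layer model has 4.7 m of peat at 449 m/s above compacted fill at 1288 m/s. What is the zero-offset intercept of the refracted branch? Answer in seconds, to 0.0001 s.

tᵢ = 2h·√(V₂²−V₁²)/(V₁V₂).
√(V₂²−V₁²) = √(1288²−449²) = 1207.2 m/s.
tᵢ = 2·4.7·1207.2/(449·1288) = 0.01962 s.

0.0196 s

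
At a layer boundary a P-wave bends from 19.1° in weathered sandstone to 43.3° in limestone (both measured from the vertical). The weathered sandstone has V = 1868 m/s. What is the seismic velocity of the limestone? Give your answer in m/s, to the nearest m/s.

3915 m/s

Snell's law: sin 19.1°/V₁ = sin 43.3°/V₂.
V₂ = V₁·sin 43.3°/sin 19.1° = 1868 × 2.0959 = 3915.15 m/s.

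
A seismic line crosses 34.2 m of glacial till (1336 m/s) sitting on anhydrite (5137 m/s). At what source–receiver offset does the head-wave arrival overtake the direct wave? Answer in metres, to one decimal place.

θ_c = arcsin(1336/5137) = 15.07°, so cos θ_c = 0.9656 and tᵢ = 2h cos θ_c/V₁ = 0.0494 s.
At crossover x/V₁ = x/V₂ + tᵢ ⇒ x = tᵢ/(1/V₁ − 1/V₂) = 0.04944/(7.4850e-04 − 1.9467e-04) = 89.26 m.

89.3 m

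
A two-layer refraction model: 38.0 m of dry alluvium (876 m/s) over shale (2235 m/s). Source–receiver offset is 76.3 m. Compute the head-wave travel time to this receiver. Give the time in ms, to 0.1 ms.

114.0 ms

θ_c = arcsin(V₁/V₂) = arcsin(876/2235) = 23.08°, cos θ_c = 0.9200.
Intercept time tᵢ = 2h cos θ_c / V₁ = 2·38.0·0.9200/876 = 0.07982 s.
t = x/V₂ + tᵢ = 76.3/2235 + 0.07982 = 0.11396 s.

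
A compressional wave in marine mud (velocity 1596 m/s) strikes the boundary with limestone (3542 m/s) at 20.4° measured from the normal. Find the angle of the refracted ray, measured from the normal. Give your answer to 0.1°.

sin θ₁/V₁ = sin θ₂/V₂ ⇒ sin θ₂ = 3542·sin 20.4°/1596 = 3542·0.3486/1596 = 0.7736.
θ₂ = sin⁻¹(0.7736) = 50.68° (from vertical).

50.7°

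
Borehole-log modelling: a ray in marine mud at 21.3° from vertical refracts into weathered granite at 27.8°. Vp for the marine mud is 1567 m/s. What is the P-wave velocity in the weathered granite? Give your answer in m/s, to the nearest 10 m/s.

Snell's law: sin 21.3°/V₁ = sin 27.8°/V₂.
V₂ = V₁·sin 27.8°/sin 21.3° = 1567 × 1.2839 = 2011.91 m/s.

2010 m/s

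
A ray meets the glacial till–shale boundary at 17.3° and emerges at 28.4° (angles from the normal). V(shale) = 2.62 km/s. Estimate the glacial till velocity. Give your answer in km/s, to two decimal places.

1.64 km/s

Snell's law: sin 17.3°/V₁ = sin 28.4°/V₂.
V₁ = V₂·sin 17.3°/sin 28.4° = 2.62 × 0.6252 = 1.64 km/s.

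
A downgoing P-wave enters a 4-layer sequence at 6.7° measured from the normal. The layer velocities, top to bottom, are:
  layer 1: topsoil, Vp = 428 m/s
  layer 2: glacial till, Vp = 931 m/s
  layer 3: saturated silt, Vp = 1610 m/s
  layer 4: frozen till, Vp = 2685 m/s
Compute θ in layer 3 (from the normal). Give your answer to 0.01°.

26.03°

Ray parameter p = sin 6.7° / 428 = 2.7260e-04 s/m.
sin θ_3 = p·V_3 = 2.7260e-04 × 1610 = 0.4389.
θ_3 = arcsin 0.4389 = 26.03°.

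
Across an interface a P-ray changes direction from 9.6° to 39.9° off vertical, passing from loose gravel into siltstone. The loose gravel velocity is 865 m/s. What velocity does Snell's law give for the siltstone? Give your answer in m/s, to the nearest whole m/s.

sin 9.6° = 0.1668; sin 39.9° = 0.6414.
V₂ = V₁·(sin θ₂/sin θ₁) = 865·(0.6414/0.1668) = 3327.09 m/s.

3327 m/s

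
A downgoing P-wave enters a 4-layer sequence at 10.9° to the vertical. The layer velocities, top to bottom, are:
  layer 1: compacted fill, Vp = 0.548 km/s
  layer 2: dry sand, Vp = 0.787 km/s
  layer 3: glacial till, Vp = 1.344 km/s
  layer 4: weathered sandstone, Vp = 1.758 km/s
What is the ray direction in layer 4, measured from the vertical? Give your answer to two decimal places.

37.35°

Snell's law across each interface conserves sin θ / V, so sin θ_4 = V_4·sin θ₁/V₁.
sin θ_4 = 1.758 × sin 10.9° / 0.548 = 0.6066.
θ_4 = arcsin 0.6066 = 37.35°.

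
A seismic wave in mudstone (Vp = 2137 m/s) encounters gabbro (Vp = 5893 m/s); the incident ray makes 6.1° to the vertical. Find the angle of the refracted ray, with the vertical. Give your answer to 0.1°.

Snell's law: sin θ₂ = (V₂/V₁)·sin θ₁ = (5893/2137)·sin 6.1° = 0.2930.
θ₂ = arcsin 0.2930 = 17.04° from the normal.

17.0°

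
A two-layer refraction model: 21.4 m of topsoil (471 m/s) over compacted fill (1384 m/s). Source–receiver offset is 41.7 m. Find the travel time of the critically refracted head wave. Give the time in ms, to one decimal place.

115.6 ms

θ_c = arcsin(V₁/V₂) = arcsin(471/1384) = 19.90°, cos θ_c = 0.9403.
Intercept time tᵢ = 2h cos θ_c / V₁ = 2·21.4·0.9403/471 = 0.08545 s.
t = x/V₂ + tᵢ = 41.7/1384 + 0.08545 = 0.11558 s.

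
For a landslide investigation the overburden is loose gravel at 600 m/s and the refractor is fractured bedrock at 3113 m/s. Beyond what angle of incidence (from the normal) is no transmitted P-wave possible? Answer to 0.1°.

11.1°

Critical incidence: sin θ_c = V₁/V₂ = 600/3113 = 0.1927.
θ_c = arcsin 0.1927 = 11.11°.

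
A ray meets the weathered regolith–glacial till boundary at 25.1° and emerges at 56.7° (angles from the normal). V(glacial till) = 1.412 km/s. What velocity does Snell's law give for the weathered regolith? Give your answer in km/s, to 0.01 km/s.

sin 25.1° = 0.4242; sin 56.7° = 0.8358.
V₁ = V₂·(sin θ₁/sin θ₂) = 1.412·(0.4242/0.8358) = 0.72 km/s.

0.72 km/s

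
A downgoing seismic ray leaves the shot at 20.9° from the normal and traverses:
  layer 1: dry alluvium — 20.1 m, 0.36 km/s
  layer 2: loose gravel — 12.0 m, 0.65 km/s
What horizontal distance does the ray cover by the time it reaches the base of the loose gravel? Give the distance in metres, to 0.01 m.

Ray parameter p = sin 20.9° / 0.36 km/s = 9.9094e-01 s/km.
Layer 1: θ = 20.90°; offset = 20.1·tan 20.90° = 7.6754 m.
Layer 2: sin θ = p·0.65 = 0.6441 → θ = 40.10°; offset = 12.0·tan 40.10° = 10.1046 m.
Σ offsets = 17.7800 m.

17.78 m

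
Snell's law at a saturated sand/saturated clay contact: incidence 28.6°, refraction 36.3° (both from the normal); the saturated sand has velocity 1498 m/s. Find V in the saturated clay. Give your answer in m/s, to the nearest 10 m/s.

1850 m/s

Snell's law: sin 28.6°/V₁ = sin 36.3°/V₂.
V₂ = V₁·sin 36.3°/sin 28.6° = 1498 × 1.2367 = 1852.62 m/s.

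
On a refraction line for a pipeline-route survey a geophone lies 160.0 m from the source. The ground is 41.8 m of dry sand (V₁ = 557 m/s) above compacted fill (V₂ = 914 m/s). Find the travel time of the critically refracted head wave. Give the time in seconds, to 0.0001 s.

0.2941 s

θ_c = arcsin(V₁/V₂) = arcsin(557/914) = 37.55°, cos θ_c = 0.7929.
Intercept time tᵢ = 2h cos θ_c / V₁ = 2·41.8·0.7929/557 = 0.11900 s.
t = x/V₂ + tᵢ = 160.0/914 + 0.11900 = 0.29405 s.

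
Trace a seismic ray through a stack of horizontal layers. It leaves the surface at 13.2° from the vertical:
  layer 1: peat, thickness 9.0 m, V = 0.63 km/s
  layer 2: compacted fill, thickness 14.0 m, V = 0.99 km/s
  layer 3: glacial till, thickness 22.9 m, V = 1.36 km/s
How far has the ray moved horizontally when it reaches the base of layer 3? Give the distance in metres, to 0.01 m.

p = sin θ₁/V₁ = sin 13.2°/0.63 = 3.6246e-01 s/km is conserved through the stack.
Layer 1: θ = 13.20°; offset = 9.0·tan 13.20° = 2.1109 m.
Layer 2: sin θ = p·0.99 = 0.3588 → θ = 21.03°; offset = 14.0·tan 21.03° = 5.3822 m.
Layer 3: sin θ = p·1.36 = 0.4929 → θ = 29.53°; offset = 22.9·tan 29.53° = 12.9744 m.
Summing the layer offsets gives 20.4675 m.

20.47 m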